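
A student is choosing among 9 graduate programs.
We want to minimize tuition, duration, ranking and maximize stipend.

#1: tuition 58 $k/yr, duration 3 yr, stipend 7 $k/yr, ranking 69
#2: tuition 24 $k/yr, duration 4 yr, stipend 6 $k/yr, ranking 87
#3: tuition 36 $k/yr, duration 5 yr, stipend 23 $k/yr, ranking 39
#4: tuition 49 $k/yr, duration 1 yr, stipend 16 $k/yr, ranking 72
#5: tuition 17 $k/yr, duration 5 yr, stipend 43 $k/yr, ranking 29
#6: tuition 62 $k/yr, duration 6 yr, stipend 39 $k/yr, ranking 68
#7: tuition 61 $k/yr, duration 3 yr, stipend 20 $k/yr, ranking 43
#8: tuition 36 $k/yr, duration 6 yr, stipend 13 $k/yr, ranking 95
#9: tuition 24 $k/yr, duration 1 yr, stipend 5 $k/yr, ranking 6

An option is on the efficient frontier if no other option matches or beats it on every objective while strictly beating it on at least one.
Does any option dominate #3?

Yes

#5 vs #3: tuition 17≤36, duration 5≤5, stipend 43≥23, ranking 29≤39 — #5 is at least as good on every objective and strictly better on at least one, so #5 dominates #3.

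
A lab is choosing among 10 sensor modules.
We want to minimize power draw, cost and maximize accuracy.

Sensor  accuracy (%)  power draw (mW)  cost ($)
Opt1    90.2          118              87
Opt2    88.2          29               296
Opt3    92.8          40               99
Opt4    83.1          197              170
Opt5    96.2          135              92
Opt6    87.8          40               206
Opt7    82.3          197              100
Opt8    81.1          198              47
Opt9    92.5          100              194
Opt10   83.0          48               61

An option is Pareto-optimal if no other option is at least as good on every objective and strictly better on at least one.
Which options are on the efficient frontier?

Opt1: not dominated.
Opt2: not dominated (best power draw).
Opt3: not dominated.
Opt4: dominated by Opt1 (accuracy 90.2≥83.1, power draw 118≤197, cost 87≤170).
Opt5: not dominated (best accuracy).
Opt6: dominated by Opt3 (accuracy 92.8≥87.8, power draw 40≤40, cost 99≤206).
Opt7: dominated by Opt1 (accuracy 90.2≥82.3, power draw 118≤197, cost 87≤100).
Opt8: not dominated (best cost).
Opt9: dominated by Opt3 (accuracy 92.8≥92.5, power draw 40≤100, cost 99≤194).
Opt10: not dominated.

Opt1, Opt2, Opt3, Opt5, Opt8, Opt10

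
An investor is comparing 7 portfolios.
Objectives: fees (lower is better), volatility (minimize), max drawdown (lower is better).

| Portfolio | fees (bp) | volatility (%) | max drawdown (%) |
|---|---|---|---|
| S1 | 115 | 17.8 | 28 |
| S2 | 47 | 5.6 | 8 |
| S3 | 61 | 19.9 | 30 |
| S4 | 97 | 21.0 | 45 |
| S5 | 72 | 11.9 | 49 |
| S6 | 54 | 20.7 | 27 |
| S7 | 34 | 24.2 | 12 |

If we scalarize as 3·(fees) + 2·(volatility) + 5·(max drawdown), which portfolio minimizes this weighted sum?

S1: 3·115 + 2·17.8 + 5·28 = 520.6
S2: 3·47 + 2·5.6 + 5·8 = 192.2
S3: 3·61 + 2·19.9 + 5·30 = 372.8
S4: 3·97 + 2·21.0 + 5·45 = 558.0
S5: 3·72 + 2·11.9 + 5·49 = 484.8
S6: 3·54 + 2·20.7 + 5·27 = 338.4
S7: 3·34 + 2·24.2 + 5·12 = 210.4
Lowest: S2 at 192.2.

S2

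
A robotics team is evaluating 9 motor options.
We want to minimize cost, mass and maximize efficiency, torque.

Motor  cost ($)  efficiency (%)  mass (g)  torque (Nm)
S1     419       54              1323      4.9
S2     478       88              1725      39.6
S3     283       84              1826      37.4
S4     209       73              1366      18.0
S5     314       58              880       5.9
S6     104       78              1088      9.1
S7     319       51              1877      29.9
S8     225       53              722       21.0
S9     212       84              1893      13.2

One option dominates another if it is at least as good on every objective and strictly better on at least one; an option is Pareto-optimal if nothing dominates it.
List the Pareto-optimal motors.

S2, S3, S4, S5, S6, S8, S9

S1: dominated by S5 (cost 314≤419, efficiency 58≥54, mass 880≤1323, torque 5.9≥4.9).
S2: not dominated (best efficiency).
S3: not dominated.
S4: not dominated.
S5: not dominated.
S6: not dominated (best cost).
S7: dominated by S3 (cost 283≤319, efficiency 84≥51, mass 1826≤1877, torque 37.4≥29.9).
S8: not dominated (best mass).
S9: not dominated.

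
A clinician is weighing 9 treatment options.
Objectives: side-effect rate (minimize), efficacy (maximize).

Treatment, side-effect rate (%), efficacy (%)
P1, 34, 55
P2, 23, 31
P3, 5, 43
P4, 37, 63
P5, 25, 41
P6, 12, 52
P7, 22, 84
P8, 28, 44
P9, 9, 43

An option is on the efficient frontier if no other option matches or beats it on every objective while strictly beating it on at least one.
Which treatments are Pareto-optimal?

P1: dominated by P7 (side-effect rate 22≤34, efficacy 84≥55).
P2: dominated by P3 (side-effect rate 5≤23, efficacy 43≥31).
P3: not dominated (best side-effect rate).
P4: dominated by P7 (side-effect rate 22≤37, efficacy 84≥63).
P5: dominated by P3 (side-effect rate 5≤25, efficacy 43≥41).
P6: not dominated.
P7: not dominated (best efficacy).
P8: dominated by P6 (side-effect rate 12≤28, efficacy 52≥44).
P9: dominated by P3 (side-effect rate 5≤9, efficacy 43≥43).

P3, P6, P7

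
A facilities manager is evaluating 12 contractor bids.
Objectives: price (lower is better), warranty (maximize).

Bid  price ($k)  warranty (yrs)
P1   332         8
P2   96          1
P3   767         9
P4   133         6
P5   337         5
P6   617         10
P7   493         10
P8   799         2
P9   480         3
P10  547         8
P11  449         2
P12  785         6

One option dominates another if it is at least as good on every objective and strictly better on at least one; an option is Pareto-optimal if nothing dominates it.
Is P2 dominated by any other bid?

P1: worse on price (332 vs 96).
P3: worse on price (767 vs 96).
P4: worse on price (133 vs 96).
P5: worse on price (337 vs 96).
P6: worse on price (617 vs 96).
P7: worse on price (493 vs 96).
P8: worse on price (799 vs 96).
P9: worse on price (480 vs 96).
P10: worse on price (547 vs 96).
P11: worse on price (449 vs 96).
P12: worse on price (785 vs 96).
No option is at least as good as P2 on every objective and strictly better on one.

No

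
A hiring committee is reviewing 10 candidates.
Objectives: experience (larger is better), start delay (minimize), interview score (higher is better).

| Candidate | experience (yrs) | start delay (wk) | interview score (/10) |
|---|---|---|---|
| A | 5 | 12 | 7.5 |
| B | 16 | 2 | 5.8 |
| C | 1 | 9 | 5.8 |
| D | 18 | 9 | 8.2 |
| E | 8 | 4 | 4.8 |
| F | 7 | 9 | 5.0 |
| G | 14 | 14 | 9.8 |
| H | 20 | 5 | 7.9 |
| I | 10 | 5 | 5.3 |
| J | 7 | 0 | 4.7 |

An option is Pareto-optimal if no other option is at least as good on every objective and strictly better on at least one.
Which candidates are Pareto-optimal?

B, D, G, H, J

A: dominated by D (experience 18≥5, start delay 9≤12, interview score 8.2≥7.5).
B: not dominated.
C: dominated by B (experience 16≥1, start delay 2≤9, interview score 5.8≥5.8).
D: not dominated.
E: dominated by B (experience 16≥8, start delay 2≤4, interview score 5.8≥4.8).
F: dominated by B (experience 16≥7, start delay 2≤9, interview score 5.8≥5.0).
G: not dominated (best interview score).
H: not dominated (best experience).
I: dominated by B (experience 16≥10, start delay 2≤5, interview score 5.8≥5.3).
J: not dominated (best start delay).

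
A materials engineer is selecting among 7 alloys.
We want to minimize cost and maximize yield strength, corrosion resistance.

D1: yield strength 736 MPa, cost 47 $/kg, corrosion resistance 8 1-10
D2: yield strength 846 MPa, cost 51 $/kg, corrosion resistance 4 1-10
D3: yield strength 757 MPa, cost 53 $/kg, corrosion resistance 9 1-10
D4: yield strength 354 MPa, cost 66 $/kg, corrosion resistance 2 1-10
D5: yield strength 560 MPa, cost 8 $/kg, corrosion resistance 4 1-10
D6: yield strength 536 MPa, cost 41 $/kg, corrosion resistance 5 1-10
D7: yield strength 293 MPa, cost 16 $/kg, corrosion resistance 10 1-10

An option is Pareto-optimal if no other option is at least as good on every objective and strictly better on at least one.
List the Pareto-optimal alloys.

D1: not dominated.
D2: not dominated (best yield strength).
D3: not dominated.
D4: dominated by D1 (yield strength 736≥354, cost 47≤66, corrosion resistance 8≥2).
D5: not dominated (best cost).
D6: not dominated.
D7: not dominated (best corrosion resistance).

D1, D2, D3, D5, D6, D7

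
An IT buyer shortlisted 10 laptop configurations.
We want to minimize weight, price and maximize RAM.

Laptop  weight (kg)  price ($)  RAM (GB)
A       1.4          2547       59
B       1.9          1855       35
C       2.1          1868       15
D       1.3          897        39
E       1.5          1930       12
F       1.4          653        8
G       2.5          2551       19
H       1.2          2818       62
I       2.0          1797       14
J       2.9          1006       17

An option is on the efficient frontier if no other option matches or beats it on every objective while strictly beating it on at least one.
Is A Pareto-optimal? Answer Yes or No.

Yes

B: worse on weight (1.9 vs 1.4).
C: worse on weight (2.1 vs 1.4).
D: worse on RAM (39 vs 59).
E: worse on weight (1.5 vs 1.4).
F: worse on RAM (8 vs 59).
G: worse on weight (2.5 vs 1.4).
H: worse on price (2818 vs 2547).
I: worse on weight (2.0 vs 1.4).
J: worse on weight (2.9 vs 1.4).
No option is at least as good as A on every objective and strictly better on one.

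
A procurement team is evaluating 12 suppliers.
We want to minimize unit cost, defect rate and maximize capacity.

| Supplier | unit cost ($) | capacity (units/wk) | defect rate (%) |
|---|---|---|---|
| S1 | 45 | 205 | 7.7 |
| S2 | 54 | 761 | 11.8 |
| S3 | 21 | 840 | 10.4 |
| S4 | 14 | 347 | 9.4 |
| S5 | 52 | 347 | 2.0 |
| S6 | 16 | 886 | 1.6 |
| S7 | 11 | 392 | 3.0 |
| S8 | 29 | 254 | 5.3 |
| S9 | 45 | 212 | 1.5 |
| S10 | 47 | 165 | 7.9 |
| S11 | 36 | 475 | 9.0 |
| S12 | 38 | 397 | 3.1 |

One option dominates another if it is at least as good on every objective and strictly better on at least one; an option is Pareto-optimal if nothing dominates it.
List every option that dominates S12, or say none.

S6

S6: unit cost 16≤38, capacity 886≥397, defect rate 1.6≤3.1 — dominates S12.
Others (S1, S2, S3, S4, S5, S7, S8, S9, S10, S11) are each worse than S12 on at least one objective.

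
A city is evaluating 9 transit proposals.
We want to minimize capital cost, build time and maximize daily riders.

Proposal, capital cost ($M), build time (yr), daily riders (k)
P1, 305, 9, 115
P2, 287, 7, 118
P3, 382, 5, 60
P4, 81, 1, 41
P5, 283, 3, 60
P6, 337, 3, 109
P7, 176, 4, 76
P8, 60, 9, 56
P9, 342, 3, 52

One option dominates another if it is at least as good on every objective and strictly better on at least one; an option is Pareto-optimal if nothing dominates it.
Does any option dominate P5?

No

P1: worse on capital cost (305 vs 283).
P2: worse on capital cost (287 vs 283).
P3: worse on capital cost (382 vs 283).
P4: worse on daily riders (41 vs 60).
P6: worse on capital cost (337 vs 283).
P7: worse on build time (4 vs 3).
P8: worse on build time (9 vs 3).
P9: worse on capital cost (342 vs 283).
No option is at least as good as P5 on every objective and strictly better on one.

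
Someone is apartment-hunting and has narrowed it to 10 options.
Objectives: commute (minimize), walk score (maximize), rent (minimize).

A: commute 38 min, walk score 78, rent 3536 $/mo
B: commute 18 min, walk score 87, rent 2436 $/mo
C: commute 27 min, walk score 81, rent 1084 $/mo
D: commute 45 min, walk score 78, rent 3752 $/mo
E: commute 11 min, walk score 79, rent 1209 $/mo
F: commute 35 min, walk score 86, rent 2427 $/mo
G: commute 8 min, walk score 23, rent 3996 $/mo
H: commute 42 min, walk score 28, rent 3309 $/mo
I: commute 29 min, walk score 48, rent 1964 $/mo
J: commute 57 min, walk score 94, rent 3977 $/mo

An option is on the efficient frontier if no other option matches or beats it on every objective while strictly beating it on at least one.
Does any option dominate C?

No

A: worse on commute (38 vs 27).
B: worse on rent (2436 vs 1084).
D: worse on commute (45 vs 27).
E: worse on walk score (79 vs 81).
F: worse on commute (35 vs 27).
G: worse on walk score (23 vs 81).
H: worse on commute (42 vs 27).
I: worse on commute (29 vs 27).
J: worse on commute (57 vs 27).
No option is at least as good as C on every objective and strictly better on one.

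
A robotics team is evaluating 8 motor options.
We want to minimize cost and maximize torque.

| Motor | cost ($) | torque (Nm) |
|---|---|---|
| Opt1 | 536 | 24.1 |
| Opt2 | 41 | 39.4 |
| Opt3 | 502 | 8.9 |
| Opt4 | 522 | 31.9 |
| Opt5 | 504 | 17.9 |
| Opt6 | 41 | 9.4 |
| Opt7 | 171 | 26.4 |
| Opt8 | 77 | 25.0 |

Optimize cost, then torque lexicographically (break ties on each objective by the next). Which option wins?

Opt2

First minimize cost: best is 41, kept {Opt2, Opt6}.
Then maximize torque: best is 39.4, kept {Opt2}.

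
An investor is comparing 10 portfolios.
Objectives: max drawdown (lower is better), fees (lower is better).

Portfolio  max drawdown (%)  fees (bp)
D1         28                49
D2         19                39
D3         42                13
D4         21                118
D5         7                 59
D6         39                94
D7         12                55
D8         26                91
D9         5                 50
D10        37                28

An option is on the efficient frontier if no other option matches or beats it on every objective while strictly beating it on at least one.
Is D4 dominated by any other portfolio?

D2 vs D4: max drawdown 19≤21, fees 39≤118 — D2 is at least as good on every objective and strictly better on at least one, so D2 dominates D4.

Yes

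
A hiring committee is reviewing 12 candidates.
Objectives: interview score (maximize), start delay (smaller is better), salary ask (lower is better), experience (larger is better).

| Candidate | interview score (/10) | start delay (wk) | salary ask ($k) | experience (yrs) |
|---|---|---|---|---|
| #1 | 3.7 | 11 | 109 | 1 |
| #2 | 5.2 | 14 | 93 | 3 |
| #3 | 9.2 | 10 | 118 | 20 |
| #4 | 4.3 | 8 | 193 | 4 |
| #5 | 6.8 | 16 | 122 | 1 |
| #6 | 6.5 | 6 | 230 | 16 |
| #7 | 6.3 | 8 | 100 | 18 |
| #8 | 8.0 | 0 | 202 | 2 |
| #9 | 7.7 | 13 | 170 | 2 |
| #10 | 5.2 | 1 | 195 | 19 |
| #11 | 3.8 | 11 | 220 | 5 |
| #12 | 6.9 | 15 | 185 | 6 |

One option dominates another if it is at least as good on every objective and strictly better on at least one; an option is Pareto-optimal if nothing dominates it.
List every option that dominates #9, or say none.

#3: interview score 9.2≥7.7, start delay 10≤13, salary ask 118≤170, experience 20≥2 — dominates #9.
Others (#1, #2, #4, #5, #6, #7, #8, #10, #11, #12) are each worse than #9 on at least one objective.

#3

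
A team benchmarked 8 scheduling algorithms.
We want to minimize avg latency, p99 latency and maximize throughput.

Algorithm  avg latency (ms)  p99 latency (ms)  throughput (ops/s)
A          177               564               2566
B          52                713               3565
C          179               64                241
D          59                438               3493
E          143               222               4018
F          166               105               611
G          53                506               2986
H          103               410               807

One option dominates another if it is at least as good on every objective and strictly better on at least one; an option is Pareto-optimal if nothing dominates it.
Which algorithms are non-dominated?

B, C, D, E, F, G, H

A: dominated by D (avg latency 59≤177, p99 latency 438≤564, throughput 3493≥2566).
B: not dominated (best avg latency).
C: not dominated (best p99 latency).
D: not dominated.
E: not dominated (best throughput).
F: not dominated.
G: not dominated.
H: not dominated.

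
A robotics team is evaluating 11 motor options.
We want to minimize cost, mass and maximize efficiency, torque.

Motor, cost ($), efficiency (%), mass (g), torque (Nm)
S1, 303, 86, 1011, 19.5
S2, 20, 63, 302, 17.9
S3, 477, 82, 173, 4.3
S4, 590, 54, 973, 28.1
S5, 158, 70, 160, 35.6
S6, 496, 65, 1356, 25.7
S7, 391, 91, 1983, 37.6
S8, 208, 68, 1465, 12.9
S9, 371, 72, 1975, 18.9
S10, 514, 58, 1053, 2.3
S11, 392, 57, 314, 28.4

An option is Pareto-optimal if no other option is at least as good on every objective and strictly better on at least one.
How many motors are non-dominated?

S1: not dominated.
S2: not dominated (best cost).
S3: not dominated.
S4: dominated by S5 (cost 158≤590, efficiency 70≥54, mass 160≤973, torque 35.6≥28.1).
S5: not dominated (best mass).
S6: dominated by S5 (cost 158≤496, efficiency 70≥65, mass 160≤1356, torque 35.6≥25.7).
S7: not dominated (best efficiency).
S8: dominated by S5 (cost 158≤208, efficiency 70≥68, mass 160≤1465, torque 35.6≥12.9).
S9: dominated by S1 (cost 303≤371, efficiency 86≥72, mass 1011≤1975, torque 19.5≥18.9).
S10: dominated by S1 (cost 303≤514, efficiency 86≥58, mass 1011≤1053, torque 19.5≥2.3).
S11: dominated by S5 (cost 158≤392, efficiency 70≥57, mass 160≤314, torque 35.6≥28.4).
Pareto-optimal: S1, S2, S3, S5, S7 → 5.

5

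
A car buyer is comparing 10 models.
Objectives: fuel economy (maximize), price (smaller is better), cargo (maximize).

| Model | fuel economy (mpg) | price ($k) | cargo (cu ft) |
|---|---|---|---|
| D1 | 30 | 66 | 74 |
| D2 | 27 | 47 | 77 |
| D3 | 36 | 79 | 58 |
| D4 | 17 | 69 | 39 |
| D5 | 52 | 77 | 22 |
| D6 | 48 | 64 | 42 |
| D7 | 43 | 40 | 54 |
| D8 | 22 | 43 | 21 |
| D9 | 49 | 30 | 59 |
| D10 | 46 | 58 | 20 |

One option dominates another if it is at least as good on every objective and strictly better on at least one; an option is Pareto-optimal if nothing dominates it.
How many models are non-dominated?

D1: not dominated.
D2: not dominated (best cargo).
D3: dominated by D9 (fuel economy 49≥36, price 30≤79, cargo 59≥58).
D4: dominated by D1 (fuel economy 30≥17, price 66≤69, cargo 74≥39).
D5: not dominated (best fuel economy).
D6: dominated by D9 (fuel economy 49≥48, price 30≤64, cargo 59≥42).
D7: dominated by D9 (fuel economy 49≥43, price 30≤40, cargo 59≥54).
D8: dominated by D7 (fuel economy 43≥22, price 40≤43, cargo 54≥21).
D9: not dominated (best price).
D10: dominated by D9 (fuel economy 49≥46, price 30≤58, cargo 59≥20).
Pareto-optimal: D1, D2, D5, D9 → 4.

4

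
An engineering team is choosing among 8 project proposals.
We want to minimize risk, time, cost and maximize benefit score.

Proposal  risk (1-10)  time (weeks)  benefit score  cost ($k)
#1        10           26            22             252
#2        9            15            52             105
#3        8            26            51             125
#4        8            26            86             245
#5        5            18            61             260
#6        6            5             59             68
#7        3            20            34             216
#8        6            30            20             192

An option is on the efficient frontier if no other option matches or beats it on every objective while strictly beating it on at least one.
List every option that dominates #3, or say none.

#6

#6: risk 6≤8, time 5≤26, benefit score 59≥51, cost 68≤125 — dominates #3.
Others (#1, #2, #4, #5, #7, #8) are each worse than #3 on at least one objective.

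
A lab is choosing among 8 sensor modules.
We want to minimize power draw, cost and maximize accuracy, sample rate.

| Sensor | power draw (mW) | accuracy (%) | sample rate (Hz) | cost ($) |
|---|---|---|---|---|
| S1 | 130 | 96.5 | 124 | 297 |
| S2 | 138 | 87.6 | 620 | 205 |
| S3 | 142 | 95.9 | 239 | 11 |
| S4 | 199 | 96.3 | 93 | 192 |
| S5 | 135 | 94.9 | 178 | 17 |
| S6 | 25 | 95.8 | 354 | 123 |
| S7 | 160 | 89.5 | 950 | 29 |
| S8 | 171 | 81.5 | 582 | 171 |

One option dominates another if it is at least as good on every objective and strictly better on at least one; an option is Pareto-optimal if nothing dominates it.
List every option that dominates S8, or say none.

S7

S7: power draw 160≤171, accuracy 89.5≥81.5, sample rate 950≥582, cost 29≤171 — dominates S8.
Others (S1, S2, S3, S4, S5, S6) are each worse than S8 on at least one objective.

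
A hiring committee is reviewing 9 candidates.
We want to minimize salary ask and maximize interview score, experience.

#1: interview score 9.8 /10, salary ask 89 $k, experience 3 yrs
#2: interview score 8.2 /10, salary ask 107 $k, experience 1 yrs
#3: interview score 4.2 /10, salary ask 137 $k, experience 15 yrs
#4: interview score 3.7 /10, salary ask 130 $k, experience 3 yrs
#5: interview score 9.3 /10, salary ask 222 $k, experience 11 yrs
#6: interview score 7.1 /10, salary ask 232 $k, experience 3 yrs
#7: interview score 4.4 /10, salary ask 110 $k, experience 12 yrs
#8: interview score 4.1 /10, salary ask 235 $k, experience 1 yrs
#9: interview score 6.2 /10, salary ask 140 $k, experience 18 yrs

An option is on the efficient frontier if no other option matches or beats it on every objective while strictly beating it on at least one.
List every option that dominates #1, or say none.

#2: worse on interview score (8.2 vs 9.8).
#3: worse on interview score (4.2 vs 9.8).
#4: worse on interview score (3.7 vs 9.8).
#5: worse on interview score (9.3 vs 9.8).
#6: worse on interview score (7.1 vs 9.8).
#7: worse on interview score (4.4 vs 9.8).
#8: worse on interview score (4.1 vs 9.8).
#9: worse on interview score (6.2 vs 9.8).
No option dominates #1.

none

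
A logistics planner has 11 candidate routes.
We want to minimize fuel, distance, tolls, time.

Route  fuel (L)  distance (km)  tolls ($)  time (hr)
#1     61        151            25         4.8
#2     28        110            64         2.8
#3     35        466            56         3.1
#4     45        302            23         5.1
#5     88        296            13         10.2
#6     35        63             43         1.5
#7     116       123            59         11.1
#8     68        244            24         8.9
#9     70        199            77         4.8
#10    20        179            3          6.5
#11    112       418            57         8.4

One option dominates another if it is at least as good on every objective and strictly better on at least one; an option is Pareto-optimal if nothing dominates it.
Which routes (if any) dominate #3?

#6

#6: fuel 35≤35, distance 63≤466, tolls 43≤56, time 1.5≤3.1 — dominates #3.
Others (#1, #2, #4, #5, #7, #8, #9, #10, #11) are each worse than #3 on at least one objective.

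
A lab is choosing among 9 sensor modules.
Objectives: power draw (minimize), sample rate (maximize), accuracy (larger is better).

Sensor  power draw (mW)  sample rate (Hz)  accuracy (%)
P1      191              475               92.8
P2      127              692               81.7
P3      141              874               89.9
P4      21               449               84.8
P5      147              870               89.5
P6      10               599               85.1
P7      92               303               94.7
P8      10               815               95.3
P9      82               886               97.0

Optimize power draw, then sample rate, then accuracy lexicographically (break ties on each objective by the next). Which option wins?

First minimize power draw: best is 10, kept {P6, P8}.
Then maximize sample rate: best is 815, kept {P8}.

P8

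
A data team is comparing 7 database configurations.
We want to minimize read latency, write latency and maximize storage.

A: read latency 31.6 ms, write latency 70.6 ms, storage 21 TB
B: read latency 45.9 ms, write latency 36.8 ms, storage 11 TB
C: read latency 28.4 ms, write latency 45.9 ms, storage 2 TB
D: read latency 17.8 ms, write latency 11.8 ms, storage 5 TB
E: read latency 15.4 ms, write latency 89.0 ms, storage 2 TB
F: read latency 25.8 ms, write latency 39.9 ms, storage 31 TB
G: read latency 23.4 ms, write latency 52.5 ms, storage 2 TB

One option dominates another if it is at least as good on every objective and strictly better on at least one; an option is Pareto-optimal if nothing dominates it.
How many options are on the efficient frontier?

4

A: dominated by F (read latency 25.8≤31.6, write latency 39.9≤70.6, storage 31≥21).
B: not dominated.
C: dominated by D (read latency 17.8≤28.4, write latency 11.8≤45.9, storage 5≥2).
D: not dominated (best write latency).
E: not dominated (best read latency).
F: not dominated (best storage).
G: dominated by D (read latency 17.8≤23.4, write latency 11.8≤52.5, storage 5≥2).
Pareto-optimal: B, D, E, F → 4.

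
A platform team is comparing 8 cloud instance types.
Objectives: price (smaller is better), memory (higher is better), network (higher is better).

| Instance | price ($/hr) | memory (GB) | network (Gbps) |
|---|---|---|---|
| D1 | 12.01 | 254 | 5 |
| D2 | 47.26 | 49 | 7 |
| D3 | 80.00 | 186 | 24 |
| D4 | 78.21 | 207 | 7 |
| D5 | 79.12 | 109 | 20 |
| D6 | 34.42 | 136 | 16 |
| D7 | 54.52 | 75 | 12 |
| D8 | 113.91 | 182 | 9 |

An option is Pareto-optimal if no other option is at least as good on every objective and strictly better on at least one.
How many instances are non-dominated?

D1: not dominated (best price).
D2: dominated by D6 (price 34.42≤47.26, memory 136≥49, network 16≥7).
D3: not dominated (best network).
D4: not dominated.
D5: not dominated.
D6: not dominated.
D7: dominated by D6 (price 34.42≤54.52, memory 136≥75, network 16≥12).
D8: dominated by D3 (price 80.00≤113.91, memory 186≥182, network 24≥9).
Pareto-optimal: D1, D3, D4, D5, D6 → 5.

5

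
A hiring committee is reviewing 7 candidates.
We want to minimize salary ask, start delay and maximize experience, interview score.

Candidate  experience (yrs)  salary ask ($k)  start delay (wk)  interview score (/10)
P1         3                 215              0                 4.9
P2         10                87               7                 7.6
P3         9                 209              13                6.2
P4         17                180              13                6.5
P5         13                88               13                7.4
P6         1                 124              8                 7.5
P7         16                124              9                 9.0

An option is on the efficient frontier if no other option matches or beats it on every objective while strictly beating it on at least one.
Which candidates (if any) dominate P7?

none

P1: worse on experience (3 vs 16).
P2: worse on experience (10 vs 16).
P3: worse on experience (9 vs 16).
P4: worse on salary ask (180 vs 124).
P5: worse on experience (13 vs 16).
P6: worse on experience (1 vs 16).
No option dominates P7.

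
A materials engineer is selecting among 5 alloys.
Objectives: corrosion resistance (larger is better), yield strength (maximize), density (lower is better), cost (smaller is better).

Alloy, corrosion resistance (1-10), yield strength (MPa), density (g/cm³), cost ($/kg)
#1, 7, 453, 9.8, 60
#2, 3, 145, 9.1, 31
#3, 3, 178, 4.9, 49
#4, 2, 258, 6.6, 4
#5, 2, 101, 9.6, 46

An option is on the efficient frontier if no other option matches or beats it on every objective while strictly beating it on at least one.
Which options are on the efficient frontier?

#1: not dominated (best corrosion resistance).
#2: not dominated.
#3: not dominated (best density).
#4: not dominated (best cost).
#5: dominated by #2 (corrosion resistance 3≥2, yield strength 145≥101, density 9.1≤9.6, cost 31≤46).

#1, #2, #3, #4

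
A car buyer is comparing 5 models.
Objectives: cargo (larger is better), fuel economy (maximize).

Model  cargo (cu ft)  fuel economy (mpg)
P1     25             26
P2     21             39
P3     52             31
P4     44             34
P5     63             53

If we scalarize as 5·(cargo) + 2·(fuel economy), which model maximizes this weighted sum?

P1: 5·25 + 2·26 = 177
P2: 5·21 + 2·39 = 183
P3: 5·52 + 2·31 = 322
P4: 5·44 + 2·34 = 288
P5: 5·63 + 2·53 = 421
Highest: P5 at 421.

P5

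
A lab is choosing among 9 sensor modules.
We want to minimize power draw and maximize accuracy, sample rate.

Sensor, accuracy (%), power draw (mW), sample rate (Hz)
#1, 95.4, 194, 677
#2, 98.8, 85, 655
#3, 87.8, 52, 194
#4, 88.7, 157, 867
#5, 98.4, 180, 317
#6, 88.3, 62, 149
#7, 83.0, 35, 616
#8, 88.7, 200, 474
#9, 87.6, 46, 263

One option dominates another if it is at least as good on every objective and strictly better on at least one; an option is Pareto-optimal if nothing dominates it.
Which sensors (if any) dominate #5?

#2: accuracy 98.8≥98.4, power draw 85≤180, sample rate 655≥317 — dominates #5.
Others (#1, #3, #4, #6, #7, #8, #9) are each worse than #5 on at least one objective.

#2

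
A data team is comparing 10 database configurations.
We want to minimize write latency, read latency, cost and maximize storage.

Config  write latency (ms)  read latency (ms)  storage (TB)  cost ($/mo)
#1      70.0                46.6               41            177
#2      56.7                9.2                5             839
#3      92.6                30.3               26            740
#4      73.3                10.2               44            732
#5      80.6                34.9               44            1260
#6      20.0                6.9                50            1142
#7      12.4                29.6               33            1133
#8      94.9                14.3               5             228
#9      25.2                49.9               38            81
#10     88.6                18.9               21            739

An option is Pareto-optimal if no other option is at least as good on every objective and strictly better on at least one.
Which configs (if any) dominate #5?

#4, #6

#4: write latency 73.3≤80.6, read latency 10.2≤34.9, storage 44≥44, cost 732≤1260 — dominates #5.
#6: write latency 20.0≤80.6, read latency 6.9≤34.9, storage 50≥44, cost 1142≤1260 — dominates #5.
Others (#1, #2, #3, #7, #8, #9, #10) are each worse than #5 on at least one objective.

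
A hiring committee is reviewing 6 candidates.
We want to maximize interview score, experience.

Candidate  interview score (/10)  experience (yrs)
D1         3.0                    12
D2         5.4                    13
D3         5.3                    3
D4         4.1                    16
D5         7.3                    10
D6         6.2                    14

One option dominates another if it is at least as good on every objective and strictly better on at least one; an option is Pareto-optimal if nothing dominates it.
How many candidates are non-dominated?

D1: dominated by D2 (interview score 5.4≥3.0, experience 13≥12).
D2: dominated by D6 (interview score 6.2≥5.4, experience 14≥13).
D3: dominated by D2 (interview score 5.4≥5.3, experience 13≥3).
D4: not dominated (best experience).
D5: not dominated (best interview score).
D6: not dominated.
Pareto-optimal: D4, D5, D6 → 3.

3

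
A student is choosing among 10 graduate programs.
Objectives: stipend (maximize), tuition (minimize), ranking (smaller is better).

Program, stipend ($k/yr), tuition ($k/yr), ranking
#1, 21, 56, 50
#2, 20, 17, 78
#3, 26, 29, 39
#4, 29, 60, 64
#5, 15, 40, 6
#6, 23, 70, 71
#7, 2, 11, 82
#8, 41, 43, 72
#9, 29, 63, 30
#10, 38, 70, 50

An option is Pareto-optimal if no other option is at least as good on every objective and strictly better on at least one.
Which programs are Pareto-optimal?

#1: dominated by #3 (stipend 26≥21, tuition 29≤56, ranking 39≤50).
#2: not dominated.
#3: not dominated.
#4: not dominated.
#5: not dominated (best ranking).
#6: dominated by #3 (stipend 26≥23, tuition 29≤70, ranking 39≤71).
#7: not dominated (best tuition).
#8: not dominated (best stipend).
#9: not dominated.
#10: not dominated.

#2, #3, #4, #5, #7, #8, #9, #10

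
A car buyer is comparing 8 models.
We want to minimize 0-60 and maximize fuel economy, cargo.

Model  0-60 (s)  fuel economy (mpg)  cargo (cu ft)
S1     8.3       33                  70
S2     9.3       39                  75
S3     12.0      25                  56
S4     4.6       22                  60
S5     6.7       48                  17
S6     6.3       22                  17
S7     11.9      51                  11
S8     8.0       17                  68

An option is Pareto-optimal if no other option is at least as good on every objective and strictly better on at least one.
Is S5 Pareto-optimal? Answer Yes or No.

Yes

S1: worse on 0-60 (8.3 vs 6.7).
S2: worse on 0-60 (9.3 vs 6.7).
S3: worse on 0-60 (12.0 vs 6.7).
S4: worse on fuel economy (22 vs 48).
S6: worse on fuel economy (22 vs 48).
S7: worse on 0-60 (11.9 vs 6.7).
S8: worse on 0-60 (8.0 vs 6.7).
No option is at least as good as S5 on every objective and strictly better on one.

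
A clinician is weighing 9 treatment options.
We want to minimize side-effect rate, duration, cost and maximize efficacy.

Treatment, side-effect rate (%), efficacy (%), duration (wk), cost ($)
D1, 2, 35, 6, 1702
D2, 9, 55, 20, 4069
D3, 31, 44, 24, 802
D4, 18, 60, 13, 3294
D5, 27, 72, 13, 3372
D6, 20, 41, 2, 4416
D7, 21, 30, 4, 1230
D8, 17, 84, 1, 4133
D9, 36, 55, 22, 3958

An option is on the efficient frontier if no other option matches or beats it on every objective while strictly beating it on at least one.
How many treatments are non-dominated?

7

D1: not dominated (best side-effect rate).
D2: not dominated.
D3: not dominated (best cost).
D4: not dominated.
D5: not dominated.
D6: dominated by D8 (side-effect rate 17≤20, efficacy 84≥41, duration 1≤2, cost 4133≤4416).
D7: not dominated.
D8: not dominated (best efficacy).
D9: dominated by D4 (side-effect rate 18≤36, efficacy 60≥55, duration 13≤22, cost 3294≤3958).
Pareto-optimal: D1, D2, D3, D4, D5, D7, D8 → 7.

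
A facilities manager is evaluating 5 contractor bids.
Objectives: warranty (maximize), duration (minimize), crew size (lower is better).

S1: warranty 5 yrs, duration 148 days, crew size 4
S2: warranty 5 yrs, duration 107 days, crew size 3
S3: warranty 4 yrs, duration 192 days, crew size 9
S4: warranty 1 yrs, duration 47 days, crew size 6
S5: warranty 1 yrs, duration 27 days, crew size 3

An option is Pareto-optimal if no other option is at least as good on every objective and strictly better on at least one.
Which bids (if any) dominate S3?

S1: warranty 5≥4, duration 148≤192, crew size 4≤9 — dominates S3.
S2: warranty 5≥4, duration 107≤192, crew size 3≤9 — dominates S3.
Others (S4, S5) are each worse than S3 on at least one objective.

S1, S2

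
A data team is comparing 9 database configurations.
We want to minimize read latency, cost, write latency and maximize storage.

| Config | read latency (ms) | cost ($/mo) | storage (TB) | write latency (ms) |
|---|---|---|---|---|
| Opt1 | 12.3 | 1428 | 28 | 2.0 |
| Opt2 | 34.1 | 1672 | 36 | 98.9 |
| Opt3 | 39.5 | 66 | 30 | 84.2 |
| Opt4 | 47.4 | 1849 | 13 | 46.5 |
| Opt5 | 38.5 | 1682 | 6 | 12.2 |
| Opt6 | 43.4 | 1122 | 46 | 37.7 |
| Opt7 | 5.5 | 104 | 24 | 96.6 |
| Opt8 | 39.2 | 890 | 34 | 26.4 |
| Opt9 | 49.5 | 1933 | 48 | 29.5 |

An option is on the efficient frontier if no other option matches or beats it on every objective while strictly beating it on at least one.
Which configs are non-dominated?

Opt1: not dominated (best write latency).
Opt2: not dominated.
Opt3: not dominated (best cost).
Opt4: dominated by Opt1 (read latency 12.3≤47.4, cost 1428≤1849, storage 28≥13, write latency 2.0≤46.5).
Opt5: dominated by Opt1 (read latency 12.3≤38.5, cost 1428≤1682, storage 28≥6, write latency 2.0≤12.2).
Opt6: not dominated.
Opt7: not dominated (best read latency).
Opt8: not dominated.
Opt9: not dominated (best storage).

Opt1, Opt2, Opt3, Opt6, Opt7, Opt8, Opt9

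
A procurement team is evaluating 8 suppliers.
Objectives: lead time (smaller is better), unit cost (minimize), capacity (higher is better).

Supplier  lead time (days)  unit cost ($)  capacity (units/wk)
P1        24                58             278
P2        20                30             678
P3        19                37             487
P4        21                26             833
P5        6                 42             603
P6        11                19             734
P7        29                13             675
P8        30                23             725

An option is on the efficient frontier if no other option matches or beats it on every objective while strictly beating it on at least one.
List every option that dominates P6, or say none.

none

P1: worse on lead time (24 vs 11).
P2: worse on lead time (20 vs 11).
P3: worse on lead time (19 vs 11).
P4: worse on lead time (21 vs 11).
P5: worse on unit cost (42 vs 19).
P7: worse on lead time (29 vs 11).
P8: worse on lead time (30 vs 11).
No option dominates P6.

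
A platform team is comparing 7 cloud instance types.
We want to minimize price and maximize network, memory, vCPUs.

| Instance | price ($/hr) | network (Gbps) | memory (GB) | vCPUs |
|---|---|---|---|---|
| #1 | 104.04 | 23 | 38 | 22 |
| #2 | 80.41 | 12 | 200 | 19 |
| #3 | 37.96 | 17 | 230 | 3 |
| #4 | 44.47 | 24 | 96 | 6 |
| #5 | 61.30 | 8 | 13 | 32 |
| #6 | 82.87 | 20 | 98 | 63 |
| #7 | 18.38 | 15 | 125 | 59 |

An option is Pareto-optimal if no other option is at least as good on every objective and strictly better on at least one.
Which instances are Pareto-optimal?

#1: not dominated.
#2: not dominated.
#3: not dominated (best memory).
#4: not dominated (best network).
#5: dominated by #7 (price 18.38≤61.30, network 15≥8, memory 125≥13, vCPUs 59≥32).
#6: not dominated (best vCPUs).
#7: not dominated (best price).

#1, #2, #3, #4, #6, #7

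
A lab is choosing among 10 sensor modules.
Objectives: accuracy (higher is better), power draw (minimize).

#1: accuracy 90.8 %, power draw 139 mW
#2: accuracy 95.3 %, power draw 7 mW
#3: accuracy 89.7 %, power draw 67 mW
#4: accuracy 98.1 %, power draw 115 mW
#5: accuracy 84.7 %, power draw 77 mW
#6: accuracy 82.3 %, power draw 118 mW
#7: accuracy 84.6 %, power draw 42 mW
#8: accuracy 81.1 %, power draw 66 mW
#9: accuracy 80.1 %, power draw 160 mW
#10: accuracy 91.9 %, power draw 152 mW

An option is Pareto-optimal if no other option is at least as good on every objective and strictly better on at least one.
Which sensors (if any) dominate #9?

#1, #2, #3, #4, #5, #6, #7, #8, #10

#1: accuracy 90.8≥80.1, power draw 139≤160 — dominates #9.
#2: accuracy 95.3≥80.1, power draw 7≤160 — dominates #9.
#3: accuracy 89.7≥80.1, power draw 67≤160 — dominates #9.
#4: accuracy 98.1≥80.1, power draw 115≤160 — dominates #9.
#5: accuracy 84.7≥80.1, power draw 77≤160 — dominates #9.
#6: accuracy 82.3≥80.1, power draw 118≤160 — dominates #9.
#7: accuracy 84.6≥80.1, power draw 42≤160 — dominates #9.
#8: accuracy 81.1≥80.1, power draw 66≤160 — dominates #9.
#10: accuracy 91.9≥80.1, power draw 152≤160 — dominates #9.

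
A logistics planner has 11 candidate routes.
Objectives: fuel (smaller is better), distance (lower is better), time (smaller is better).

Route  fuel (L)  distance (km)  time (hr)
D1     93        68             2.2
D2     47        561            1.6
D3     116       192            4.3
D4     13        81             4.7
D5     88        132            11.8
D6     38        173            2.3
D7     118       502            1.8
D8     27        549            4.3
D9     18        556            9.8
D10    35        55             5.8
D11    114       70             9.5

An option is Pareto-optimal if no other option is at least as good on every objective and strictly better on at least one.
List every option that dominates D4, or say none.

none

D1: worse on fuel (93 vs 13).
D2: worse on fuel (47 vs 13).
D3: worse on fuel (116 vs 13).
D5: worse on fuel (88 vs 13).
D6: worse on fuel (38 vs 13).
D7: worse on fuel (118 vs 13).
D8: worse on fuel (27 vs 13).
D9: worse on fuel (18 vs 13).
D10: worse on fuel (35 vs 13).
D11: worse on fuel (114 vs 13).
No option dominates D4.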